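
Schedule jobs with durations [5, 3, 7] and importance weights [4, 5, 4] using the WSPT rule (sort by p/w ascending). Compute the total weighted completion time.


Compute p/w ratios and sort ascending (WSPT): [(3, 5), (5, 4), (7, 4)]
Compute weighted completion times:
  Job (p=3,w=5): C=3, w*C=5*3=15
  Job (p=5,w=4): C=8, w*C=4*8=32
  Job (p=7,w=4): C=15, w*C=4*15=60
Total weighted completion time = 107

107


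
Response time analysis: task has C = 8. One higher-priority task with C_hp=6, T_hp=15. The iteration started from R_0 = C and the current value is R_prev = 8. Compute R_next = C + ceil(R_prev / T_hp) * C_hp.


R_next = C + ceil(R_prev / T_hp) * C_hp
ceil(8 / 15) = ceil(0.5333) = 1
Interference = 1 * 6 = 6
R_next = 8 + 6 = 14

14


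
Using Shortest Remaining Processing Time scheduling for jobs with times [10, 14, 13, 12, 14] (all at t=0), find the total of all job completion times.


Since all jobs arrive at t=0, SRPT equals SPT ordering.
SPT order: [10, 12, 13, 14, 14]
Completion times:
  Job 1: p=10, C=10
  Job 2: p=12, C=22
  Job 3: p=13, C=35
  Job 4: p=14, C=49
  Job 5: p=14, C=63
Total completion time = 10 + 22 + 35 + 49 + 63 = 179

179


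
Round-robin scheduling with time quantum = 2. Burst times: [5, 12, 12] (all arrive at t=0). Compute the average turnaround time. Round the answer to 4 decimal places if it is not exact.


Time quantum = 2
Execution trace:
  J1 runs 2 units, time = 2
  J2 runs 2 units, time = 4
  J3 runs 2 units, time = 6
  J1 runs 2 units, time = 8
  J2 runs 2 units, time = 10
  J3 runs 2 units, time = 12
  J1 runs 1 units, time = 13
  J2 runs 2 units, time = 15
  J3 runs 2 units, time = 17
  J2 runs 2 units, time = 19
  J3 runs 2 units, time = 21
  J2 runs 2 units, time = 23
  J3 runs 2 units, time = 25
  J2 runs 2 units, time = 27
  J3 runs 2 units, time = 29
Finish times: [13, 27, 29]
Average turnaround = 69/3 = 23.0

23.0


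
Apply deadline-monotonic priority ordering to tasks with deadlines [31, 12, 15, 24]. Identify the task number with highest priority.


Sort tasks by relative deadline (ascending):
  Task 2: deadline = 12
  Task 3: deadline = 15
  Task 4: deadline = 24
  Task 1: deadline = 31
Priority order (highest first): [2, 3, 4, 1]
Highest priority task = 2

2


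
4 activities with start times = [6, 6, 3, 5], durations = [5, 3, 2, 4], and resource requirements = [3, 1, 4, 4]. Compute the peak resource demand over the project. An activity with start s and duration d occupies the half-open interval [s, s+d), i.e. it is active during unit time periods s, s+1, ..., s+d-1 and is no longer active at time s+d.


Each activity i is active on [start_i, start_i + duration_i).
Compute total resource usage per time slot:
  t=0: active resources = [], total = 0
  t=1: active resources = [], total = 0
  t=2: active resources = [], total = 0
  t=3: active resources = [4], total = 4
  t=4: active resources = [4], total = 4
  t=5: active resources = [4], total = 4
  t=6: active resources = [3, 1, 4], total = 8
  t=7: active resources = [3, 1, 4], total = 8
  t=8: active resources = [3, 1, 4], total = 8
  t=9: active resources = [3], total = 3
  t=10: active resources = [3], total = 3
Peak resource demand = 8

8


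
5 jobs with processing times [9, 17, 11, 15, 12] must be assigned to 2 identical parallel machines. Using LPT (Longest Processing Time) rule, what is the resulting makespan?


Sort jobs in decreasing order (LPT): [17, 15, 12, 11, 9]
Assign each job to the least loaded machine:
  Machine 1: jobs [17, 11], load = 28
  Machine 2: jobs [15, 12, 9], load = 36
Makespan = max load = 36

36


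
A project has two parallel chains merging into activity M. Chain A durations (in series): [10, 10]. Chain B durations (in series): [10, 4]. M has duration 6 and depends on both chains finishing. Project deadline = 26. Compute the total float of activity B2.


Forward pass: ES(B2) = sum of predecessors on chain B = 10
EF = ES + duration = 10 + 4 = 14
Backward pass: LF(M) = deadline = 26; LS(M) = 26 - 6 = 20
LF(B2) = LS(M) - sum(successors on chain B) = 20 - 0 = 20
LS = LF - duration = 20 - 4 = 16
Total float = LS - ES = 16 - 10 = 6

6


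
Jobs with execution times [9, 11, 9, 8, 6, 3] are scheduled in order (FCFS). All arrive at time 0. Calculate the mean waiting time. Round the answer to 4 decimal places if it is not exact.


FCFS order (as given): [9, 11, 9, 8, 6, 3]
Waiting times:
  Job 1: wait = 0
  Job 2: wait = 9
  Job 3: wait = 20
  Job 4: wait = 29
  Job 5: wait = 37
  Job 6: wait = 43
Sum of waiting times = 138
Average waiting time = 138/6 = 23.0

23.0


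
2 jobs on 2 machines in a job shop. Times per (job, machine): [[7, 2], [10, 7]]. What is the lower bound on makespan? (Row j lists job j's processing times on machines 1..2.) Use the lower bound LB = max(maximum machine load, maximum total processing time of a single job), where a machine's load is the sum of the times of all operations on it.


Machine loads:
  Machine 1: 7 + 10 = 17
  Machine 2: 2 + 7 = 9
Max machine load = 17
Job totals:
  Job 1: 9
  Job 2: 17
Max job total = 17
Lower bound = max(17, 17) = 17

17


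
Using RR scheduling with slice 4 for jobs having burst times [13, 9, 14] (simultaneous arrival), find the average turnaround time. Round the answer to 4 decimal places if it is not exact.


Time quantum = 4
Execution trace:
  J1 runs 4 units, time = 4
  J2 runs 4 units, time = 8
  J3 runs 4 units, time = 12
  J1 runs 4 units, time = 16
  J2 runs 4 units, time = 20
  J3 runs 4 units, time = 24
  J1 runs 4 units, time = 28
  J2 runs 1 units, time = 29
  J3 runs 4 units, time = 33
  J1 runs 1 units, time = 34
  J3 runs 2 units, time = 36
Finish times: [34, 29, 36]
Average turnaround = 99/3 = 33.0

33.0


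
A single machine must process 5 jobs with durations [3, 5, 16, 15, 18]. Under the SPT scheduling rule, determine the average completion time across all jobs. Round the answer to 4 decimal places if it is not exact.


Sort jobs by processing time (SPT order): [3, 5, 15, 16, 18]
Compute completion times sequentially:
  Job 1: processing = 3, completes at 3
  Job 2: processing = 5, completes at 8
  Job 3: processing = 15, completes at 23
  Job 4: processing = 16, completes at 39
  Job 5: processing = 18, completes at 57
Sum of completion times = 130
Average completion time = 130/5 = 26.0

26.0


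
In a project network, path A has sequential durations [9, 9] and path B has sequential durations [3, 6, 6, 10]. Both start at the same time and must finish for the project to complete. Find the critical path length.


Path A total = 9 + 9 = 18
Path B total = 3 + 6 + 6 + 10 = 25
Critical path = longest path = max(18, 25) = 25

25


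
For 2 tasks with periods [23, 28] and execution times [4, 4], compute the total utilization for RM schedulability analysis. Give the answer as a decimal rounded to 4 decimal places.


Compute individual utilizations (exact fractions):
  Task 1: C/T = 4/23 (approx. 0.1739)
  Task 2: C/T = 4/28 = 1/7 (approx. 0.1429)
Total utilization U = 4/23 + 1/7 = 51/161
Rounded to 4 decimal places: U = 0.3168
RM (Liu & Layland) bound for 2 tasks = 0.828427; compare with U = 51/161 (approx. 0.316770)
U <= bound, so schedulable by RM sufficient condition.

0.3168


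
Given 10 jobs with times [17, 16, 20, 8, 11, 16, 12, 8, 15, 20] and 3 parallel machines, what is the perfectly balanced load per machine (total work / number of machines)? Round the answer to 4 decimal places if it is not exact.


Total processing time = 17 + 16 + 20 + 8 + 11 + 16 + 12 + 8 + 15 + 20 = 143
Number of machines = 3
Ideal balanced load = 143 / 3 = 47.6667

47.6667


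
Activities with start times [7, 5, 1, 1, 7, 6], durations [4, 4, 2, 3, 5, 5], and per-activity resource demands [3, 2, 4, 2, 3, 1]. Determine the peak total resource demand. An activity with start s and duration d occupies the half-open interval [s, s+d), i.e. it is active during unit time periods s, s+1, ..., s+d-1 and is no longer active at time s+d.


Each activity i is active on [start_i, start_i + duration_i).
Compute total resource usage per time slot:
  t=0: active resources = [], total = 0
  t=1: active resources = [4, 2], total = 6
  t=2: active resources = [4, 2], total = 6
  t=3: active resources = [2], total = 2
  t=4: active resources = [], total = 0
  t=5: active resources = [2], total = 2
  t=6: active resources = [2, 1], total = 3
  t=7: active resources = [3, 2, 3, 1], total = 9
  t=8: active resources = [3, 2, 3, 1], total = 9
  t=9: active resources = [3, 3, 1], total = 7
  t=10: active resources = [3, 3, 1], total = 7
  t=11: active resources = [3], total = 3
Peak resource demand = 9

9


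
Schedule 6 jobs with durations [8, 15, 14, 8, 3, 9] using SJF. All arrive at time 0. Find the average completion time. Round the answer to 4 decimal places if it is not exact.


SJF order (ascending): [3, 8, 8, 9, 14, 15]
Completion times:
  Job 1: burst=3, C=3
  Job 2: burst=8, C=11
  Job 3: burst=8, C=19
  Job 4: burst=9, C=28
  Job 5: burst=14, C=42
  Job 6: burst=15, C=57
Average completion = 160/6 = 26.6667

26.6667


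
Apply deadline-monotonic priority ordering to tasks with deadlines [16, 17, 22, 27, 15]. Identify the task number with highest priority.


Sort tasks by relative deadline (ascending):
  Task 5: deadline = 15
  Task 1: deadline = 16
  Task 2: deadline = 17
  Task 3: deadline = 22
  Task 4: deadline = 27
Priority order (highest first): [5, 1, 2, 3, 4]
Highest priority task = 5

5


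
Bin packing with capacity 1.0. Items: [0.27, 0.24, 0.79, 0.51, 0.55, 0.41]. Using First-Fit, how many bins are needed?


Place items sequentially using First-Fit:
  Item 0.27 -> new Bin 1
  Item 0.24 -> Bin 1 (now 0.51)
  Item 0.79 -> new Bin 2
  Item 0.51 -> new Bin 3
  Item 0.55 -> new Bin 4
  Item 0.41 -> Bin 1 (now 0.92)
Total bins used = 4

4


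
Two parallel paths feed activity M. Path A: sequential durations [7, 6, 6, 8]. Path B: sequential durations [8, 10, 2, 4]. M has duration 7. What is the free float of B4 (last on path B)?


ES(B4) = sum of predecessors on chain B = 20
EF(B4) = ES + duration = 20 + 4 = 24
Successor of B4 is M. ES(M) = max(sum(A), sum(B)) = max(27, 24) = 27
Free float = ES(successor) - EF(current) = 27 - 24 = 3

3


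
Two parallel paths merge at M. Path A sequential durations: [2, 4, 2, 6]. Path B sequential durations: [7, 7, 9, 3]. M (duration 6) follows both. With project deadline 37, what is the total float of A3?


Forward pass: ES(A3) = sum of predecessors on chain A = 6
EF = ES + duration = 6 + 2 = 8
Backward pass: LF(M) = deadline = 37; LS(M) = 37 - 6 = 31
LF(A3) = LS(M) - sum(successors on chain A) = 31 - 6 = 25
LS = LF - duration = 25 - 2 = 23
Total float = LS - ES = 23 - 6 = 17

17


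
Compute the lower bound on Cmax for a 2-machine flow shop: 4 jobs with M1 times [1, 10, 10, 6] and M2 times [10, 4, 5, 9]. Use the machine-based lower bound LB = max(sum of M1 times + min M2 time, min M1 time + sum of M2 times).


LB1 = sum(M1 times) + min(M2 times) = 27 + 4 = 31
LB2 = min(M1 times) + sum(M2 times) = 1 + 28 = 29
Lower bound = max(LB1, LB2) = max(31, 29) = 31

31


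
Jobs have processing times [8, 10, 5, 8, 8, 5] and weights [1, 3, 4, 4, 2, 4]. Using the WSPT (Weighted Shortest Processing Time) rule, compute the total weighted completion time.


Compute p/w ratios and sort ascending (WSPT): [(5, 4), (5, 4), (8, 4), (10, 3), (8, 2), (8, 1)]
Compute weighted completion times:
  Job (p=5,w=4): C=5, w*C=4*5=20
  Job (p=5,w=4): C=10, w*C=4*10=40
  Job (p=8,w=4): C=18, w*C=4*18=72
  Job (p=10,w=3): C=28, w*C=3*28=84
  Job (p=8,w=2): C=36, w*C=2*36=72
  Job (p=8,w=1): C=44, w*C=1*44=44
Total weighted completion time = 332

332


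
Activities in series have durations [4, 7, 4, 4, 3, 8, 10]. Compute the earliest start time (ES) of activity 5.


Activity 5 starts after activities 1 through 4 complete.
Predecessor durations: [4, 7, 4, 4]
ES = 4 + 7 + 4 + 4 = 19

19


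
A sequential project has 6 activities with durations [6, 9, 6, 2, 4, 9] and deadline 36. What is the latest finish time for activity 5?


LF(activity 5) = deadline - sum of successor durations
Successors: activities 6 through 6 with durations [9]
Sum of successor durations = 9
LF = 36 - 9 = 27

27


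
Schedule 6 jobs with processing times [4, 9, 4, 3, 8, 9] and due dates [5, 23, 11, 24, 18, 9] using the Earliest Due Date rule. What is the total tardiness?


Sort by due date (EDD order): [(4, 5), (9, 9), (4, 11), (8, 18), (9, 23), (3, 24)]
Compute completion times and tardiness:
  Job 1: p=4, d=5, C=4, tardiness=max(0,4-5)=0
  Job 2: p=9, d=9, C=13, tardiness=max(0,13-9)=4
  Job 3: p=4, d=11, C=17, tardiness=max(0,17-11)=6
  Job 4: p=8, d=18, C=25, tardiness=max(0,25-18)=7
  Job 5: p=9, d=23, C=34, tardiness=max(0,34-23)=11
  Job 6: p=3, d=24, C=37, tardiness=max(0,37-24)=13
Total tardiness = 41

41


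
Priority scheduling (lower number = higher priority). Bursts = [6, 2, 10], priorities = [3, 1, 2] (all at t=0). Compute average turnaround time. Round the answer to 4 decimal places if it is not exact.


Sort by priority (ascending = highest first):
Order: [(1, 2), (2, 10), (3, 6)]
Completion times:
  Priority 1, burst=2, C=2
  Priority 2, burst=10, C=12
  Priority 3, burst=6, C=18
Average turnaround = 32/3 = 10.6667

10.6667


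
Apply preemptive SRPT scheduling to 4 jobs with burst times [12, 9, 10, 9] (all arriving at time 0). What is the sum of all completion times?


Since all jobs arrive at t=0, SRPT equals SPT ordering.
SPT order: [9, 9, 10, 12]
Completion times:
  Job 1: p=9, C=9
  Job 2: p=9, C=18
  Job 3: p=10, C=28
  Job 4: p=12, C=40
Total completion time = 9 + 18 + 28 + 40 = 95

95


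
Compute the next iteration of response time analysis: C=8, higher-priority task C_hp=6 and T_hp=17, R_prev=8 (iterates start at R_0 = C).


R_next = C + ceil(R_prev / T_hp) * C_hp
ceil(8 / 17) = ceil(0.4706) = 1
Interference = 1 * 6 = 6
R_next = 8 + 6 = 14

14


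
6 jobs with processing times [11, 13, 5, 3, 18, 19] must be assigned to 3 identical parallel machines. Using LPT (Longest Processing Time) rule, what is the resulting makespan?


Sort jobs in decreasing order (LPT): [19, 18, 13, 11, 5, 3]
Assign each job to the least loaded machine:
  Machine 1: jobs [19, 3], load = 22
  Machine 2: jobs [18, 5], load = 23
  Machine 3: jobs [13, 11], load = 24
Makespan = max load = 24

24


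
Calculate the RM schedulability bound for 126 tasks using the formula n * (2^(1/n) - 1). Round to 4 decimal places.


Compute 2^(1/126) = 1.0055163273
Subtract 1: 1.0055163273 - 1 = 0.0055163273
Multiply by n: 126 * 0.0055163273 = 0.6950572398
Round to 4 dp: 0.6951

0.6951


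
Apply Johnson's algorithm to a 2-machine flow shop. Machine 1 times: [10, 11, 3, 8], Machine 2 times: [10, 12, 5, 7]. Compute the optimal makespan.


Apply Johnson's rule:
  Group 1 (a <= b): [(3, 3, 5), (1, 10, 10), (2, 11, 12)]
  Group 2 (a > b): [(4, 8, 7)]
Optimal job order: [3, 1, 2, 4]
Schedule:
  Job 3: M1 done at 3, M2 done at 8
  Job 1: M1 done at 13, M2 done at 23
  Job 2: M1 done at 24, M2 done at 36
  Job 4: M1 done at 32, M2 done at 43
Makespan = 43

43


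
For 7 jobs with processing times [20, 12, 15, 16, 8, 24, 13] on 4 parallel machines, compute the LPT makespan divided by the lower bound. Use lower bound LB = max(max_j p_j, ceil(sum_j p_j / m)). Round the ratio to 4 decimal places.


LPT order: [24, 20, 16, 15, 13, 12, 8]
Machine loads after assignment: [24, 28, 28, 28]
LPT makespan = 28
Lower bound = max(max_job, ceil(total/4)) = max(24, 27) = 27
Ratio = 28 / 27 = 1.037

1.037


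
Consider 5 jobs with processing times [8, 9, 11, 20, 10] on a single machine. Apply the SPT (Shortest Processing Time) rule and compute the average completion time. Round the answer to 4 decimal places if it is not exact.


Sort jobs by processing time (SPT order): [8, 9, 10, 11, 20]
Compute completion times sequentially:
  Job 1: processing = 8, completes at 8
  Job 2: processing = 9, completes at 17
  Job 3: processing = 10, completes at 27
  Job 4: processing = 11, completes at 38
  Job 5: processing = 20, completes at 58
Sum of completion times = 148
Average completion time = 148/5 = 29.6

29.6


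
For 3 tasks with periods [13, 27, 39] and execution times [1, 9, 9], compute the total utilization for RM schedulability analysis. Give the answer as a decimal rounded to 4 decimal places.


Compute individual utilizations (exact fractions):
  Task 1: C/T = 1/13 (approx. 0.0769)
  Task 2: C/T = 9/27 = 1/3 (approx. 0.3333)
  Task 3: C/T = 9/39 = 3/13 (approx. 0.2308)
Total utilization U = 1/13 + 1/3 + 3/13 = 25/39
Rounded to 4 decimal places: U = 0.6410
RM (Liu & Layland) bound for 3 tasks = 0.779763; compare with U = 25/39 (approx. 0.641026)
U <= bound, so schedulable by RM sufficient condition.

0.6410


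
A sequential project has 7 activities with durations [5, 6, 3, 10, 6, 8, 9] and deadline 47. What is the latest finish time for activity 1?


LF(activity 1) = deadline - sum of successor durations
Successors: activities 2 through 7 with durations [6, 3, 10, 6, 8, 9]
Sum of successor durations = 42
LF = 47 - 42 = 5

5


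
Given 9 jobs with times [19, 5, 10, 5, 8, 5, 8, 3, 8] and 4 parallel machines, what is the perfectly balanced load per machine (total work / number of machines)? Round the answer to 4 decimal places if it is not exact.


Total processing time = 19 + 5 + 10 + 5 + 8 + 5 + 8 + 3 + 8 = 71
Number of machines = 4
Ideal balanced load = 71 / 4 = 17.75

17.75


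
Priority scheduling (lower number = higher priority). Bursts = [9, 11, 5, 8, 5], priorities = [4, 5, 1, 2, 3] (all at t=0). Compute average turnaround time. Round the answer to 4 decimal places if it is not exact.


Sort by priority (ascending = highest first):
Order: [(1, 5), (2, 8), (3, 5), (4, 9), (5, 11)]
Completion times:
  Priority 1, burst=5, C=5
  Priority 2, burst=8, C=13
  Priority 3, burst=5, C=18
  Priority 4, burst=9, C=27
  Priority 5, burst=11, C=38
Average turnaround = 101/5 = 20.2

20.2


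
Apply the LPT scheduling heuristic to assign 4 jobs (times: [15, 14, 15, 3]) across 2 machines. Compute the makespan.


Sort jobs in decreasing order (LPT): [15, 15, 14, 3]
Assign each job to the least loaded machine:
  Machine 1: jobs [15, 14], load = 29
  Machine 2: jobs [15, 3], load = 18
Makespan = max load = 29

29


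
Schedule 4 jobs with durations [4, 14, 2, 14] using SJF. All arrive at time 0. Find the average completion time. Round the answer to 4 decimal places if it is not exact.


SJF order (ascending): [2, 4, 14, 14]
Completion times:
  Job 1: burst=2, C=2
  Job 2: burst=4, C=6
  Job 3: burst=14, C=20
  Job 4: burst=14, C=34
Average completion = 62/4 = 15.5

15.5


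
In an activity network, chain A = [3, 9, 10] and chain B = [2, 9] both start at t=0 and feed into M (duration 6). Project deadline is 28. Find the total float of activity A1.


Forward pass: ES(A1) = sum of predecessors on chain A = 0
EF = ES + duration = 0 + 3 = 3
Backward pass: LF(M) = deadline = 28; LS(M) = 28 - 6 = 22
LF(A1) = LS(M) - sum(successors on chain A) = 22 - 19 = 3
LS = LF - duration = 3 - 3 = 0
Total float = LS - ES = 0 - 0 = 0

0


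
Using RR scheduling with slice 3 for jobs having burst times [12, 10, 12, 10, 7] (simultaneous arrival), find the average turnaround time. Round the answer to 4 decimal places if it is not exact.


Time quantum = 3
Execution trace:
  J1 runs 3 units, time = 3
  J2 runs 3 units, time = 6
  J3 runs 3 units, time = 9
  J4 runs 3 units, time = 12
  J5 runs 3 units, time = 15
  J1 runs 3 units, time = 18
  J2 runs 3 units, time = 21
  J3 runs 3 units, time = 24
  J4 runs 3 units, time = 27
  J5 runs 3 units, time = 30
  J1 runs 3 units, time = 33
  J2 runs 3 units, time = 36
  J3 runs 3 units, time = 39
  J4 runs 3 units, time = 42
  J5 runs 1 units, time = 43
  J1 runs 3 units, time = 46
  J2 runs 1 units, time = 47
  J3 runs 3 units, time = 50
  J4 runs 1 units, time = 51
Finish times: [46, 47, 50, 51, 43]
Average turnaround = 237/5 = 47.4

47.4


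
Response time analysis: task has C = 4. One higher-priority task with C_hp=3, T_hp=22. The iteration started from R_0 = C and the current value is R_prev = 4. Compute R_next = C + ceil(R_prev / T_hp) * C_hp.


R_next = C + ceil(R_prev / T_hp) * C_hp
ceil(4 / 22) = ceil(0.1818) = 1
Interference = 1 * 3 = 3
R_next = 4 + 3 = 7

7


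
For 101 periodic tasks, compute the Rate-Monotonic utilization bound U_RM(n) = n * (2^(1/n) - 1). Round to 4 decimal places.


Compute 2^(1/101) = 1.0068864466
Subtract 1: 1.0068864466 - 1 = 0.0068864466
Multiply by n: 101 * 0.0068864466 = 0.6955311066
Round to 4 dp: 0.6955

0.6955


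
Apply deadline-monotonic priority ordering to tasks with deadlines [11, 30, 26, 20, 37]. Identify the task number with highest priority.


Sort tasks by relative deadline (ascending):
  Task 1: deadline = 11
  Task 4: deadline = 20
  Task 3: deadline = 26
  Task 2: deadline = 30
  Task 5: deadline = 37
Priority order (highest first): [1, 4, 3, 2, 5]
Highest priority task = 1

1


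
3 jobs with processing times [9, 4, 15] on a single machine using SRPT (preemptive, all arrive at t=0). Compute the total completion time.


Since all jobs arrive at t=0, SRPT equals SPT ordering.
SPT order: [4, 9, 15]
Completion times:
  Job 1: p=4, C=4
  Job 2: p=9, C=13
  Job 3: p=15, C=28
Total completion time = 4 + 13 + 28 = 45

45


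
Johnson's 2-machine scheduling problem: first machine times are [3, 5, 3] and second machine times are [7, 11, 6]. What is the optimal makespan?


Apply Johnson's rule:
  Group 1 (a <= b): [(1, 3, 7), (3, 3, 6), (2, 5, 11)]
  Group 2 (a > b): []
Optimal job order: [1, 3, 2]
Schedule:
  Job 1: M1 done at 3, M2 done at 10
  Job 3: M1 done at 6, M2 done at 16
  Job 2: M1 done at 11, M2 done at 27
Makespan = 27

27


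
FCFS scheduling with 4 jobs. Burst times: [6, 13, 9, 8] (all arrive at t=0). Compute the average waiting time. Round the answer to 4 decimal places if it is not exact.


FCFS order (as given): [6, 13, 9, 8]
Waiting times:
  Job 1: wait = 0
  Job 2: wait = 6
  Job 3: wait = 19
  Job 4: wait = 28
Sum of waiting times = 53
Average waiting time = 53/4 = 13.25

13.25


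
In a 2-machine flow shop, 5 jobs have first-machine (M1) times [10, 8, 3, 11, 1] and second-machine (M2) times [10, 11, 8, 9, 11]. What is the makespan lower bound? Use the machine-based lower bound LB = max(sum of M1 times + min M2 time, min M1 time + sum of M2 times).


LB1 = sum(M1 times) + min(M2 times) = 33 + 8 = 41
LB2 = min(M1 times) + sum(M2 times) = 1 + 49 = 50
Lower bound = max(LB1, LB2) = max(41, 50) = 50

50


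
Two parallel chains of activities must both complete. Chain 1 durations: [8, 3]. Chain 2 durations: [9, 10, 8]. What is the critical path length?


Path A total = 8 + 3 = 11
Path B total = 9 + 10 + 8 = 27
Critical path = longest path = max(11, 27) = 27

27


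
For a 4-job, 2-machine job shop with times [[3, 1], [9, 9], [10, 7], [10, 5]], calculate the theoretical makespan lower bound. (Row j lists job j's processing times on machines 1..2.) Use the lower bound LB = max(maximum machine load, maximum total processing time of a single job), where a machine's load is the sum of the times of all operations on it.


Machine loads:
  Machine 1: 3 + 9 + 10 + 10 = 32
  Machine 2: 1 + 9 + 7 + 5 = 22
Max machine load = 32
Job totals:
  Job 1: 4
  Job 2: 18
  Job 3: 17
  Job 4: 15
Max job total = 18
Lower bound = max(32, 18) = 32

32


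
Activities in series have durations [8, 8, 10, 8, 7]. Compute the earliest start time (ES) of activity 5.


Activity 5 starts after activities 1 through 4 complete.
Predecessor durations: [8, 8, 10, 8]
ES = 8 + 8 + 10 + 8 = 34

34


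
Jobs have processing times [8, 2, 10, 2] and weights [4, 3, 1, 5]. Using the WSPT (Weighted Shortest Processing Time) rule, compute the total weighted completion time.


Compute p/w ratios and sort ascending (WSPT): [(2, 5), (2, 3), (8, 4), (10, 1)]
Compute weighted completion times:
  Job (p=2,w=5): C=2, w*C=5*2=10
  Job (p=2,w=3): C=4, w*C=3*4=12
  Job (p=8,w=4): C=12, w*C=4*12=48
  Job (p=10,w=1): C=22, w*C=1*22=22
Total weighted completion time = 92

92


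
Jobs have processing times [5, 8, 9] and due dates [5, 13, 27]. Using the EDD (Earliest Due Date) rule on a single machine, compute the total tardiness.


Sort by due date (EDD order): [(5, 5), (8, 13), (9, 27)]
Compute completion times and tardiness:
  Job 1: p=5, d=5, C=5, tardiness=max(0,5-5)=0
  Job 2: p=8, d=13, C=13, tardiness=max(0,13-13)=0
  Job 3: p=9, d=27, C=22, tardiness=max(0,22-27)=0
Total tardiness = 0

0


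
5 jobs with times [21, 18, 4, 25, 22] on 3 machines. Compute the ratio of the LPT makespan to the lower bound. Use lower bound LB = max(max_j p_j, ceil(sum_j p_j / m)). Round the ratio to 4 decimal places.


LPT order: [25, 22, 21, 18, 4]
Machine loads after assignment: [25, 26, 39]
LPT makespan = 39
Lower bound = max(max_job, ceil(total/3)) = max(25, 30) = 30
Ratio = 39 / 30 = 1.3

1.3


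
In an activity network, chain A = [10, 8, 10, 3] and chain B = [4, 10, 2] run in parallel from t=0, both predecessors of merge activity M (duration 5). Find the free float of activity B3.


ES(B3) = sum of predecessors on chain B = 14
EF(B3) = ES + duration = 14 + 2 = 16
Successor of B3 is M. ES(M) = max(sum(A), sum(B)) = max(31, 16) = 31
Free float = ES(successor) - EF(current) = 31 - 16 = 15

15


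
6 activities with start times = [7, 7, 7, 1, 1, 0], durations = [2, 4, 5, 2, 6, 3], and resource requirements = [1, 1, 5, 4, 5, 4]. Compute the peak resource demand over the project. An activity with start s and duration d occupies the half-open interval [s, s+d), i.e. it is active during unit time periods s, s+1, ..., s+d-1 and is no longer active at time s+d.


Each activity i is active on [start_i, start_i + duration_i).
Compute total resource usage per time slot:
  t=0: active resources = [4], total = 4
  t=1: active resources = [4, 5, 4], total = 13
  t=2: active resources = [4, 5, 4], total = 13
  t=3: active resources = [5], total = 5
  t=4: active resources = [5], total = 5
  t=5: active resources = [5], total = 5
  t=6: active resources = [5], total = 5
  t=7: active resources = [1, 1, 5], total = 7
  t=8: active resources = [1, 1, 5], total = 7
  t=9: active resources = [1, 5], total = 6
  t=10: active resources = [1, 5], total = 6
  t=11: active resources = [5], total = 5
Peak resource demand = 13

13


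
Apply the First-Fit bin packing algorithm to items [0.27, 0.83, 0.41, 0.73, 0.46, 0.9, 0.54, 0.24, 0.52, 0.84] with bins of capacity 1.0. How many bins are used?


Place items sequentially using First-Fit:
  Item 0.27 -> new Bin 1
  Item 0.83 -> new Bin 2
  Item 0.41 -> Bin 1 (now 0.68)
  Item 0.73 -> new Bin 3
  Item 0.46 -> new Bin 4
  Item 0.9 -> new Bin 5
  Item 0.54 -> Bin 4 (now 1.0)
  Item 0.24 -> Bin 1 (now 0.92)
  Item 0.52 -> new Bin 6
  Item 0.84 -> new Bin 7
Total bins used = 7

7


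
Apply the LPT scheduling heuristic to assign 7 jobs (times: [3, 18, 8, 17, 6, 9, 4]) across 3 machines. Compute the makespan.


Sort jobs in decreasing order (LPT): [18, 17, 9, 8, 6, 4, 3]
Assign each job to the least loaded machine:
  Machine 1: jobs [18, 3], load = 21
  Machine 2: jobs [17, 6], load = 23
  Machine 3: jobs [9, 8, 4], load = 21
Makespan = max load = 23

23


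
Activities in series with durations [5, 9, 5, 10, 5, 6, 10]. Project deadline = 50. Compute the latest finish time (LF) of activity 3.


LF(activity 3) = deadline - sum of successor durations
Successors: activities 4 through 7 with durations [10, 5, 6, 10]
Sum of successor durations = 31
LF = 50 - 31 = 19

19


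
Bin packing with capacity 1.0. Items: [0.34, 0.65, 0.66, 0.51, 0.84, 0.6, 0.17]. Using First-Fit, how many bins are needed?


Place items sequentially using First-Fit:
  Item 0.34 -> new Bin 1
  Item 0.65 -> Bin 1 (now 0.99)
  Item 0.66 -> new Bin 2
  Item 0.51 -> new Bin 3
  Item 0.84 -> new Bin 4
  Item 0.6 -> new Bin 5
  Item 0.17 -> Bin 2 (now 0.83)
Total bins used = 5

5


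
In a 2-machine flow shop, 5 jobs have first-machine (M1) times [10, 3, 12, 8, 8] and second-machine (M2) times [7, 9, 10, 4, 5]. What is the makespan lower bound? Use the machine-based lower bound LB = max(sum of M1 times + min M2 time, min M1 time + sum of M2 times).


LB1 = sum(M1 times) + min(M2 times) = 41 + 4 = 45
LB2 = min(M1 times) + sum(M2 times) = 3 + 35 = 38
Lower bound = max(LB1, LB2) = max(45, 38) = 45

45


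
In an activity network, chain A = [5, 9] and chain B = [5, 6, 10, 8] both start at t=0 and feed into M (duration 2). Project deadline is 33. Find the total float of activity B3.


Forward pass: ES(B3) = sum of predecessors on chain B = 11
EF = ES + duration = 11 + 10 = 21
Backward pass: LF(M) = deadline = 33; LS(M) = 33 - 2 = 31
LF(B3) = LS(M) - sum(successors on chain B) = 31 - 8 = 23
LS = LF - duration = 23 - 10 = 13
Total float = LS - ES = 13 - 11 = 2

2


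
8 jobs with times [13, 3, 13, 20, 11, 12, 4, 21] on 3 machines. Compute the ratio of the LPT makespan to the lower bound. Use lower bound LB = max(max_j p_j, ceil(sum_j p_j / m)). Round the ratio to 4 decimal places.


LPT order: [21, 20, 13, 13, 12, 11, 4, 3]
Machine loads after assignment: [32, 32, 33]
LPT makespan = 33
Lower bound = max(max_job, ceil(total/3)) = max(21, 33) = 33
Ratio = 33 / 33 = 1.0

1.0


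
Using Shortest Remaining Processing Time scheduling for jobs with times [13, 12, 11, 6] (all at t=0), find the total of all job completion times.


Since all jobs arrive at t=0, SRPT equals SPT ordering.
SPT order: [6, 11, 12, 13]
Completion times:
  Job 1: p=6, C=6
  Job 2: p=11, C=17
  Job 3: p=12, C=29
  Job 4: p=13, C=42
Total completion time = 6 + 17 + 29 + 42 = 94

94


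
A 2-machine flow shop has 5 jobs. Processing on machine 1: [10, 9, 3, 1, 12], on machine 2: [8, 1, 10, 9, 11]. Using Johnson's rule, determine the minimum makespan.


Apply Johnson's rule:
  Group 1 (a <= b): [(4, 1, 9), (3, 3, 10)]
  Group 2 (a > b): [(5, 12, 11), (1, 10, 8), (2, 9, 1)]
Optimal job order: [4, 3, 5, 1, 2]
Schedule:
  Job 4: M1 done at 1, M2 done at 10
  Job 3: M1 done at 4, M2 done at 20
  Job 5: M1 done at 16, M2 done at 31
  Job 1: M1 done at 26, M2 done at 39
  Job 2: M1 done at 35, M2 done at 40
Makespan = 40

40


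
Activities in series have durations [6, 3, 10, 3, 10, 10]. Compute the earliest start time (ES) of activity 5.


Activity 5 starts after activities 1 through 4 complete.
Predecessor durations: [6, 3, 10, 3]
ES = 6 + 3 + 10 + 3 = 22

22


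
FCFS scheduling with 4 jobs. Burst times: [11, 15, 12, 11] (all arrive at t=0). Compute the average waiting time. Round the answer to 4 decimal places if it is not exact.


FCFS order (as given): [11, 15, 12, 11]
Waiting times:
  Job 1: wait = 0
  Job 2: wait = 11
  Job 3: wait = 26
  Job 4: wait = 38
Sum of waiting times = 75
Average waiting time = 75/4 = 18.75

18.75


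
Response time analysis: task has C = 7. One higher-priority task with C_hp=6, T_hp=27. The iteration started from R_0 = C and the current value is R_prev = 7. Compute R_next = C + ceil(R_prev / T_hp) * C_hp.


R_next = C + ceil(R_prev / T_hp) * C_hp
ceil(7 / 27) = ceil(0.2593) = 1
Interference = 1 * 6 = 6
R_next = 7 + 6 = 13

13


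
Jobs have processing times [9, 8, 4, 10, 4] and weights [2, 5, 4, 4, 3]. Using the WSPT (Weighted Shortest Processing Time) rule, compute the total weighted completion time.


Compute p/w ratios and sort ascending (WSPT): [(4, 4), (4, 3), (8, 5), (10, 4), (9, 2)]
Compute weighted completion times:
  Job (p=4,w=4): C=4, w*C=4*4=16
  Job (p=4,w=3): C=8, w*C=3*8=24
  Job (p=8,w=5): C=16, w*C=5*16=80
  Job (p=10,w=4): C=26, w*C=4*26=104
  Job (p=9,w=2): C=35, w*C=2*35=70
Total weighted completion time = 294

294


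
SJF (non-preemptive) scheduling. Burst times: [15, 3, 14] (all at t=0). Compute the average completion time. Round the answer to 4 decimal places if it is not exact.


SJF order (ascending): [3, 14, 15]
Completion times:
  Job 1: burst=3, C=3
  Job 2: burst=14, C=17
  Job 3: burst=15, C=32
Average completion = 52/3 = 17.3333

17.3333


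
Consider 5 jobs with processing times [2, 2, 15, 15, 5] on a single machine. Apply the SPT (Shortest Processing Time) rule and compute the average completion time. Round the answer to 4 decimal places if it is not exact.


Sort jobs by processing time (SPT order): [2, 2, 5, 15, 15]
Compute completion times sequentially:
  Job 1: processing = 2, completes at 2
  Job 2: processing = 2, completes at 4
  Job 3: processing = 5, completes at 9
  Job 4: processing = 15, completes at 24
  Job 5: processing = 15, completes at 39
Sum of completion times = 78
Average completion time = 78/5 = 15.6

15.6


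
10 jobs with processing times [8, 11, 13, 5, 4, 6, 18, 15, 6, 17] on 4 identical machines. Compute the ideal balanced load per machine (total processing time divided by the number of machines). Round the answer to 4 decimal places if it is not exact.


Total processing time = 8 + 11 + 13 + 5 + 4 + 6 + 18 + 15 + 6 + 17 = 103
Number of machines = 4
Ideal balanced load = 103 / 4 = 25.75

25.75


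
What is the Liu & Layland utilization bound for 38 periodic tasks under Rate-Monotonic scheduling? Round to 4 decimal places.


Compute 2^(1/38) = 1.0184080933
Subtract 1: 1.0184080933 - 1 = 0.0184080933
Multiply by n: 38 * 0.0184080933 = 0.6995075454
Round to 4 dp: 0.6995

0.6995


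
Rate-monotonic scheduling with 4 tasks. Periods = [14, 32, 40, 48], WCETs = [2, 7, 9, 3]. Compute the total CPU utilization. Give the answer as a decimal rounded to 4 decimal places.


Compute individual utilizations (exact fractions):
  Task 1: C/T = 2/14 = 1/7 (approx. 0.1429)
  Task 2: C/T = 7/32 (approx. 0.2188)
  Task 3: C/T = 9/40 (approx. 0.225)
  Task 4: C/T = 3/48 = 1/16 (approx. 0.0625)
Total utilization U = 1/7 + 7/32 + 9/40 + 1/16 = 727/1120
Rounded to 4 decimal places: U = 0.6491
RM (Liu & Layland) bound for 4 tasks = 0.756828; compare with U = 727/1120 (approx. 0.649107)
U <= bound, so schedulable by RM sufficient condition.

0.6491


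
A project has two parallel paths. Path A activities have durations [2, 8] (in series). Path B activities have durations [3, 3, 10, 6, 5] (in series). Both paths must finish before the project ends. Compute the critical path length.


Path A total = 2 + 8 = 10
Path B total = 3 + 3 + 10 + 6 + 5 = 27
Critical path = longest path = max(10, 27) = 27

27


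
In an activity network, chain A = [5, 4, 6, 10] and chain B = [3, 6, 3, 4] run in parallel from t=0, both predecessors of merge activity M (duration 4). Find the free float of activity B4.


ES(B4) = sum of predecessors on chain B = 12
EF(B4) = ES + duration = 12 + 4 = 16
Successor of B4 is M. ES(M) = max(sum(A), sum(B)) = max(25, 16) = 25
Free float = ES(successor) - EF(current) = 25 - 16 = 9

9


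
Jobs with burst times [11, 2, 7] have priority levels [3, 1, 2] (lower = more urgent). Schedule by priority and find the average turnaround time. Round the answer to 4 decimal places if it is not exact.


Sort by priority (ascending = highest first):
Order: [(1, 2), (2, 7), (3, 11)]
Completion times:
  Priority 1, burst=2, C=2
  Priority 2, burst=7, C=9
  Priority 3, burst=11, C=20
Average turnaround = 31/3 = 10.3333

10.3333


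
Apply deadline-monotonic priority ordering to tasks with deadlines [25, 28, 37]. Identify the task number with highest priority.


Sort tasks by relative deadline (ascending):
  Task 1: deadline = 25
  Task 2: deadline = 28
  Task 3: deadline = 37
Priority order (highest first): [1, 2, 3]
Highest priority task = 1

1


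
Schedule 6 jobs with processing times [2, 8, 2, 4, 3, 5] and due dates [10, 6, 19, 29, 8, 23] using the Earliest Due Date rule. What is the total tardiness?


Sort by due date (EDD order): [(8, 6), (3, 8), (2, 10), (2, 19), (5, 23), (4, 29)]
Compute completion times and tardiness:
  Job 1: p=8, d=6, C=8, tardiness=max(0,8-6)=2
  Job 2: p=3, d=8, C=11, tardiness=max(0,11-8)=3
  Job 3: p=2, d=10, C=13, tardiness=max(0,13-10)=3
  Job 4: p=2, d=19, C=15, tardiness=max(0,15-19)=0
  Job 5: p=5, d=23, C=20, tardiness=max(0,20-23)=0
  Job 6: p=4, d=29, C=24, tardiness=max(0,24-29)=0
Total tardiness = 8

8


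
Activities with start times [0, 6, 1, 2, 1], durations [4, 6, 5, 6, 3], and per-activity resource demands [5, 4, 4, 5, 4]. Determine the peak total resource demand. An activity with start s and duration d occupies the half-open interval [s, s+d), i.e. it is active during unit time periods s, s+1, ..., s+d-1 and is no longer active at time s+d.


Each activity i is active on [start_i, start_i + duration_i).
Compute total resource usage per time slot:
  t=0: active resources = [5], total = 5
  t=1: active resources = [5, 4, 4], total = 13
  t=2: active resources = [5, 4, 5, 4], total = 18
  t=3: active resources = [5, 4, 5, 4], total = 18
  t=4: active resources = [4, 5], total = 9
  t=5: active resources = [4, 5], total = 9
  t=6: active resources = [4, 5], total = 9
  t=7: active resources = [4, 5], total = 9
  t=8: active resources = [4], total = 4
  t=9: active resources = [4], total = 4
  t=10: active resources = [4], total = 4
  t=11: active resources = [4], total = 4
Peak resource demand = 18

18


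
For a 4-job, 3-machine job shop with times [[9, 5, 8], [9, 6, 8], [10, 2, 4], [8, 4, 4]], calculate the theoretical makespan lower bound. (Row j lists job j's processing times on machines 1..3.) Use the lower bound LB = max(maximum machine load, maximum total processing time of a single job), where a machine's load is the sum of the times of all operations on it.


Machine loads:
  Machine 1: 9 + 9 + 10 + 8 = 36
  Machine 2: 5 + 6 + 2 + 4 = 17
  Machine 3: 8 + 8 + 4 + 4 = 24
Max machine load = 36
Job totals:
  Job 1: 22
  Job 2: 23
  Job 3: 16
  Job 4: 16
Max job total = 23
Lower bound = max(36, 23) = 36

36


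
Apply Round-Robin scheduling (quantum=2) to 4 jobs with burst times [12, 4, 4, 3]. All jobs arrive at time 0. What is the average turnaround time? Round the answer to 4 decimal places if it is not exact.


Time quantum = 2
Execution trace:
  J1 runs 2 units, time = 2
  J2 runs 2 units, time = 4
  J3 runs 2 units, time = 6
  J4 runs 2 units, time = 8
  J1 runs 2 units, time = 10
  J2 runs 2 units, time = 12
  J3 runs 2 units, time = 14
  J4 runs 1 units, time = 15
  J1 runs 2 units, time = 17
  J1 runs 2 units, time = 19
  J1 runs 2 units, time = 21
  J1 runs 2 units, time = 23
Finish times: [23, 12, 14, 15]
Average turnaround = 64/4 = 16.0

16.0


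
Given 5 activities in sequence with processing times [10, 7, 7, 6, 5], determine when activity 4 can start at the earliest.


Activity 4 starts after activities 1 through 3 complete.
Predecessor durations: [10, 7, 7]
ES = 10 + 7 + 7 = 24

24


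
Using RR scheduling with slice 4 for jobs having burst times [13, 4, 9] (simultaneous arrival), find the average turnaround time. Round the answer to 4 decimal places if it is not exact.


Time quantum = 4
Execution trace:
  J1 runs 4 units, time = 4
  J2 runs 4 units, time = 8
  J3 runs 4 units, time = 12
  J1 runs 4 units, time = 16
  J3 runs 4 units, time = 20
  J1 runs 4 units, time = 24
  J3 runs 1 units, time = 25
  J1 runs 1 units, time = 26
Finish times: [26, 8, 25]
Average turnaround = 59/3 = 19.6667

19.6667


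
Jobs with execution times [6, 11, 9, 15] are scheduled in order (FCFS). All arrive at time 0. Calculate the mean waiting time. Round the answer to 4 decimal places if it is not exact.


FCFS order (as given): [6, 11, 9, 15]
Waiting times:
  Job 1: wait = 0
  Job 2: wait = 6
  Job 3: wait = 17
  Job 4: wait = 26
Sum of waiting times = 49
Average waiting time = 49/4 = 12.25

12.25


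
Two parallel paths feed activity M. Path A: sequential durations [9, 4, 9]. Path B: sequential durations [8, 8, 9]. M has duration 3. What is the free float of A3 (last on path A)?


ES(A3) = sum of predecessors on chain A = 13
EF(A3) = ES + duration = 13 + 9 = 22
Successor of A3 is M. ES(M) = max(sum(A), sum(B)) = max(22, 25) = 25
Free float = ES(successor) - EF(current) = 25 - 22 = 3

3
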